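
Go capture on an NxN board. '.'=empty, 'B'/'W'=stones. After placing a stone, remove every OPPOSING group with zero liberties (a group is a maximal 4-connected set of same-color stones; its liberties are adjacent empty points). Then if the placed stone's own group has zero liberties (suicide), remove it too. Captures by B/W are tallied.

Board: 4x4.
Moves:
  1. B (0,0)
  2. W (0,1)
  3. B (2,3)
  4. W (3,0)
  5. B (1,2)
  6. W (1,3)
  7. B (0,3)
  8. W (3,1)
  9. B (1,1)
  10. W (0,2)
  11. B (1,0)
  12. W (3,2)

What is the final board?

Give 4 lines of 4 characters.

Move 1: B@(0,0) -> caps B=0 W=0
Move 2: W@(0,1) -> caps B=0 W=0
Move 3: B@(2,3) -> caps B=0 W=0
Move 4: W@(3,0) -> caps B=0 W=0
Move 5: B@(1,2) -> caps B=0 W=0
Move 6: W@(1,3) -> caps B=0 W=0
Move 7: B@(0,3) -> caps B=1 W=0
Move 8: W@(3,1) -> caps B=1 W=0
Move 9: B@(1,1) -> caps B=1 W=0
Move 10: W@(0,2) -> caps B=1 W=0
Move 11: B@(1,0) -> caps B=1 W=0
Move 12: W@(3,2) -> caps B=1 W=0

Answer: B..B
BBB.
...B
WWW.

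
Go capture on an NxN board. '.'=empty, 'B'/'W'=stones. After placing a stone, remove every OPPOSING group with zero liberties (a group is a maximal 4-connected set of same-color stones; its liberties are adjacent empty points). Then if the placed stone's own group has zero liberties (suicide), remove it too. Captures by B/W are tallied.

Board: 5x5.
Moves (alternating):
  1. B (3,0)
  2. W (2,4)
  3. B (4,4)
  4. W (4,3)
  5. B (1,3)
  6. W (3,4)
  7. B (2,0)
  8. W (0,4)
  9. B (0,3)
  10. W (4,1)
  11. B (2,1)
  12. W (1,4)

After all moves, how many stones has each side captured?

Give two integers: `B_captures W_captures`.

Answer: 0 1

Derivation:
Move 1: B@(3,0) -> caps B=0 W=0
Move 2: W@(2,4) -> caps B=0 W=0
Move 3: B@(4,4) -> caps B=0 W=0
Move 4: W@(4,3) -> caps B=0 W=0
Move 5: B@(1,3) -> caps B=0 W=0
Move 6: W@(3,4) -> caps B=0 W=1
Move 7: B@(2,0) -> caps B=0 W=1
Move 8: W@(0,4) -> caps B=0 W=1
Move 9: B@(0,3) -> caps B=0 W=1
Move 10: W@(4,1) -> caps B=0 W=1
Move 11: B@(2,1) -> caps B=0 W=1
Move 12: W@(1,4) -> caps B=0 W=1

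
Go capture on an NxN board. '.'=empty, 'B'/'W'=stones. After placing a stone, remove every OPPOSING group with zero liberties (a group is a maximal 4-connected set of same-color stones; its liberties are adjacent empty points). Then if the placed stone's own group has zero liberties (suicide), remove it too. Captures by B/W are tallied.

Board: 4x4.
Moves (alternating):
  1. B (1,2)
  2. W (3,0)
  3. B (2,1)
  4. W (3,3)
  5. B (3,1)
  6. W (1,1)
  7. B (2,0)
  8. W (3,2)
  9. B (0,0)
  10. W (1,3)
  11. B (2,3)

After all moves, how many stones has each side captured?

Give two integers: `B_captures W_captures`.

Answer: 1 0

Derivation:
Move 1: B@(1,2) -> caps B=0 W=0
Move 2: W@(3,0) -> caps B=0 W=0
Move 3: B@(2,1) -> caps B=0 W=0
Move 4: W@(3,3) -> caps B=0 W=0
Move 5: B@(3,1) -> caps B=0 W=0
Move 6: W@(1,1) -> caps B=0 W=0
Move 7: B@(2,0) -> caps B=1 W=0
Move 8: W@(3,2) -> caps B=1 W=0
Move 9: B@(0,0) -> caps B=1 W=0
Move 10: W@(1,3) -> caps B=1 W=0
Move 11: B@(2,3) -> caps B=1 W=0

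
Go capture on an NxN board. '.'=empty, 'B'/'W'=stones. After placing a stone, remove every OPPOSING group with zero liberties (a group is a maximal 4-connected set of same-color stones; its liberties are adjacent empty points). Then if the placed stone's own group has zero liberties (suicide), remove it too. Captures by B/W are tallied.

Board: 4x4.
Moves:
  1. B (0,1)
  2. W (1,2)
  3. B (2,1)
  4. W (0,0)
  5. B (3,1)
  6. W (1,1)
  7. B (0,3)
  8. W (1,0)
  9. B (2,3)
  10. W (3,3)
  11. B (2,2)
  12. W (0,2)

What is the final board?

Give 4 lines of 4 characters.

Move 1: B@(0,1) -> caps B=0 W=0
Move 2: W@(1,2) -> caps B=0 W=0
Move 3: B@(2,1) -> caps B=0 W=0
Move 4: W@(0,0) -> caps B=0 W=0
Move 5: B@(3,1) -> caps B=0 W=0
Move 6: W@(1,1) -> caps B=0 W=0
Move 7: B@(0,3) -> caps B=0 W=0
Move 8: W@(1,0) -> caps B=0 W=0
Move 9: B@(2,3) -> caps B=0 W=0
Move 10: W@(3,3) -> caps B=0 W=0
Move 11: B@(2,2) -> caps B=0 W=0
Move 12: W@(0,2) -> caps B=0 W=1

Answer: W.WB
WWW.
.BBB
.B.W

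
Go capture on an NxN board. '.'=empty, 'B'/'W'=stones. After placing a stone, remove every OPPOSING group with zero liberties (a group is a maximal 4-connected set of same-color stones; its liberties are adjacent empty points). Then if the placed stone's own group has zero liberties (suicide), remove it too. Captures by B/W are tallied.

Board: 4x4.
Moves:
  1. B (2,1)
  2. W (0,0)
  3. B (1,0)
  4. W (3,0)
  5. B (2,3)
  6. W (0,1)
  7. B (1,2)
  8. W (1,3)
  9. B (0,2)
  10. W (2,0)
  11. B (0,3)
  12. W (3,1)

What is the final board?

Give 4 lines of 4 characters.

Move 1: B@(2,1) -> caps B=0 W=0
Move 2: W@(0,0) -> caps B=0 W=0
Move 3: B@(1,0) -> caps B=0 W=0
Move 4: W@(3,0) -> caps B=0 W=0
Move 5: B@(2,3) -> caps B=0 W=0
Move 6: W@(0,1) -> caps B=0 W=0
Move 7: B@(1,2) -> caps B=0 W=0
Move 8: W@(1,3) -> caps B=0 W=0
Move 9: B@(0,2) -> caps B=0 W=0
Move 10: W@(2,0) -> caps B=0 W=0
Move 11: B@(0,3) -> caps B=1 W=0
Move 12: W@(3,1) -> caps B=1 W=0

Answer: WWBB
B.B.
WB.B
WW..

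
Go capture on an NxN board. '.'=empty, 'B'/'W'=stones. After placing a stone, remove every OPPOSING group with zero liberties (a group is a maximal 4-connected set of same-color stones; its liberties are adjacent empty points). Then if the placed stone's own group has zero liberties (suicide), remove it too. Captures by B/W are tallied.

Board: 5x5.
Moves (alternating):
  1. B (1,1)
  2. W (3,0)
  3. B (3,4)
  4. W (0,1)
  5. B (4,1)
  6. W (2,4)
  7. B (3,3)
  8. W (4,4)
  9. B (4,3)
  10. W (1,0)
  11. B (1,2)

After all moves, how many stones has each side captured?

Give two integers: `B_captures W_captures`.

Answer: 1 0

Derivation:
Move 1: B@(1,1) -> caps B=0 W=0
Move 2: W@(3,0) -> caps B=0 W=0
Move 3: B@(3,4) -> caps B=0 W=0
Move 4: W@(0,1) -> caps B=0 W=0
Move 5: B@(4,1) -> caps B=0 W=0
Move 6: W@(2,4) -> caps B=0 W=0
Move 7: B@(3,3) -> caps B=0 W=0
Move 8: W@(4,4) -> caps B=0 W=0
Move 9: B@(4,3) -> caps B=1 W=0
Move 10: W@(1,0) -> caps B=1 W=0
Move 11: B@(1,2) -> caps B=1 W=0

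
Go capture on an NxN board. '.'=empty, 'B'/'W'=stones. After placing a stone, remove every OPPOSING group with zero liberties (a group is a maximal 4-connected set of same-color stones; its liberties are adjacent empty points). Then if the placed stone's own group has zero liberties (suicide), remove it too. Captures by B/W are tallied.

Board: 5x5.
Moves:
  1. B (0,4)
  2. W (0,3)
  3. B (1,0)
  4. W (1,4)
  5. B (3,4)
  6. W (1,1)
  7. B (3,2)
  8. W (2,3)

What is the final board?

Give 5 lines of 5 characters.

Move 1: B@(0,4) -> caps B=0 W=0
Move 2: W@(0,3) -> caps B=0 W=0
Move 3: B@(1,0) -> caps B=0 W=0
Move 4: W@(1,4) -> caps B=0 W=1
Move 5: B@(3,4) -> caps B=0 W=1
Move 6: W@(1,1) -> caps B=0 W=1
Move 7: B@(3,2) -> caps B=0 W=1
Move 8: W@(2,3) -> caps B=0 W=1

Answer: ...W.
BW..W
...W.
..B.B
.....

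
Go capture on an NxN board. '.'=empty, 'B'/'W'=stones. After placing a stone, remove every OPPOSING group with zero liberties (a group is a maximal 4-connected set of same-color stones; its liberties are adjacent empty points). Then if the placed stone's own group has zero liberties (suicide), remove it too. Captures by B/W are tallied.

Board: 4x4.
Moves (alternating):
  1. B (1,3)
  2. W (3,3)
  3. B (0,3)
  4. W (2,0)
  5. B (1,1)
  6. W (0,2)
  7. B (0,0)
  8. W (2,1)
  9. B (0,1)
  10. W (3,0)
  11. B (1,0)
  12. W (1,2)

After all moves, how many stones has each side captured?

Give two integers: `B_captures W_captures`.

Answer: 0 4

Derivation:
Move 1: B@(1,3) -> caps B=0 W=0
Move 2: W@(3,3) -> caps B=0 W=0
Move 3: B@(0,3) -> caps B=0 W=0
Move 4: W@(2,0) -> caps B=0 W=0
Move 5: B@(1,1) -> caps B=0 W=0
Move 6: W@(0,2) -> caps B=0 W=0
Move 7: B@(0,0) -> caps B=0 W=0
Move 8: W@(2,1) -> caps B=0 W=0
Move 9: B@(0,1) -> caps B=0 W=0
Move 10: W@(3,0) -> caps B=0 W=0
Move 11: B@(1,0) -> caps B=0 W=0
Move 12: W@(1,2) -> caps B=0 W=4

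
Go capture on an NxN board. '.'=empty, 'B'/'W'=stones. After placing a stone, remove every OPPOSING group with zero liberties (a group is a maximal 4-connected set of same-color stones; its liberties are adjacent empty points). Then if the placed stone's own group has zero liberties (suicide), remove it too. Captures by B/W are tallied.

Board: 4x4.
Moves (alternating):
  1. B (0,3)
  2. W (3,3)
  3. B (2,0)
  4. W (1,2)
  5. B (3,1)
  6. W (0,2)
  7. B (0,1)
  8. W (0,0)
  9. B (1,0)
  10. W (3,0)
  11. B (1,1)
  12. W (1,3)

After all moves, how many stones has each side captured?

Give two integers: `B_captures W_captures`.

Answer: 1 1

Derivation:
Move 1: B@(0,3) -> caps B=0 W=0
Move 2: W@(3,3) -> caps B=0 W=0
Move 3: B@(2,0) -> caps B=0 W=0
Move 4: W@(1,2) -> caps B=0 W=0
Move 5: B@(3,1) -> caps B=0 W=0
Move 6: W@(0,2) -> caps B=0 W=0
Move 7: B@(0,1) -> caps B=0 W=0
Move 8: W@(0,0) -> caps B=0 W=0
Move 9: B@(1,0) -> caps B=1 W=0
Move 10: W@(3,0) -> caps B=1 W=0
Move 11: B@(1,1) -> caps B=1 W=0
Move 12: W@(1,3) -> caps B=1 W=1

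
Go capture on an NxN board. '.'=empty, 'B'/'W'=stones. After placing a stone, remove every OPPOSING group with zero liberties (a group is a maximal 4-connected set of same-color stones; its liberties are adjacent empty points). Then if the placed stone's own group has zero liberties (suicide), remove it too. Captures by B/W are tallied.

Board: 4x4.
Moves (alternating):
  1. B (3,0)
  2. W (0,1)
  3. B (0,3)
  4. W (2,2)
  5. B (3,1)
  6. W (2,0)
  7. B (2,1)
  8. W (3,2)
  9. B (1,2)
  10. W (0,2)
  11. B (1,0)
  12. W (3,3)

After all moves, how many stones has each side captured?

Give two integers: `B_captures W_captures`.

Move 1: B@(3,0) -> caps B=0 W=0
Move 2: W@(0,1) -> caps B=0 W=0
Move 3: B@(0,3) -> caps B=0 W=0
Move 4: W@(2,2) -> caps B=0 W=0
Move 5: B@(3,1) -> caps B=0 W=0
Move 6: W@(2,0) -> caps B=0 W=0
Move 7: B@(2,1) -> caps B=0 W=0
Move 8: W@(3,2) -> caps B=0 W=0
Move 9: B@(1,2) -> caps B=0 W=0
Move 10: W@(0,2) -> caps B=0 W=0
Move 11: B@(1,0) -> caps B=1 W=0
Move 12: W@(3,3) -> caps B=1 W=0

Answer: 1 0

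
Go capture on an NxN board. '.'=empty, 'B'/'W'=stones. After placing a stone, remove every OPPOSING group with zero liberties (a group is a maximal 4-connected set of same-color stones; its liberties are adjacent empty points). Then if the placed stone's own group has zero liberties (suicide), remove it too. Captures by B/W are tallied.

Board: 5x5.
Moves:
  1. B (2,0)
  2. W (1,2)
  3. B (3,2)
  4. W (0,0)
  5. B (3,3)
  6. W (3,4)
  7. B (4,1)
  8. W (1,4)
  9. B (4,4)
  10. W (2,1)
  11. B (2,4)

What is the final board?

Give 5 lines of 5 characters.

Move 1: B@(2,0) -> caps B=0 W=0
Move 2: W@(1,2) -> caps B=0 W=0
Move 3: B@(3,2) -> caps B=0 W=0
Move 4: W@(0,0) -> caps B=0 W=0
Move 5: B@(3,3) -> caps B=0 W=0
Move 6: W@(3,4) -> caps B=0 W=0
Move 7: B@(4,1) -> caps B=0 W=0
Move 8: W@(1,4) -> caps B=0 W=0
Move 9: B@(4,4) -> caps B=0 W=0
Move 10: W@(2,1) -> caps B=0 W=0
Move 11: B@(2,4) -> caps B=1 W=0

Answer: W....
..W.W
BW..B
..BB.
.B..B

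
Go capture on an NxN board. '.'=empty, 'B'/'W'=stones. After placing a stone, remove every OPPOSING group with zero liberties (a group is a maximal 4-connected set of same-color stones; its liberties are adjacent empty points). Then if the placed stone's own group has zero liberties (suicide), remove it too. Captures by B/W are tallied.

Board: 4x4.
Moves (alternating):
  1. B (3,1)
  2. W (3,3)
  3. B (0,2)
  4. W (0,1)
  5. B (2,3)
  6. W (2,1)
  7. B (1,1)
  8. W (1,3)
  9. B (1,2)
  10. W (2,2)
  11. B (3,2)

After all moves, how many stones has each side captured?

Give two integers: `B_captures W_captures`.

Move 1: B@(3,1) -> caps B=0 W=0
Move 2: W@(3,3) -> caps B=0 W=0
Move 3: B@(0,2) -> caps B=0 W=0
Move 4: W@(0,1) -> caps B=0 W=0
Move 5: B@(2,3) -> caps B=0 W=0
Move 6: W@(2,1) -> caps B=0 W=0
Move 7: B@(1,1) -> caps B=0 W=0
Move 8: W@(1,3) -> caps B=0 W=0
Move 9: B@(1,2) -> caps B=0 W=0
Move 10: W@(2,2) -> caps B=0 W=1
Move 11: B@(3,2) -> caps B=0 W=1

Answer: 0 1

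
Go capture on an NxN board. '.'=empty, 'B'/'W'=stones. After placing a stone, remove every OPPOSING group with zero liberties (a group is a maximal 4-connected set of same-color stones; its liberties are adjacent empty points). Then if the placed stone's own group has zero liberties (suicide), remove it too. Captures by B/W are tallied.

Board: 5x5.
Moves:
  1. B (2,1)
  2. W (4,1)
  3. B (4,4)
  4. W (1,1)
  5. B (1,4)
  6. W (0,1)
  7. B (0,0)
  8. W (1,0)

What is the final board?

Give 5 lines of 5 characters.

Answer: .W...
WW..B
.B...
.....
.W..B

Derivation:
Move 1: B@(2,1) -> caps B=0 W=0
Move 2: W@(4,1) -> caps B=0 W=0
Move 3: B@(4,4) -> caps B=0 W=0
Move 4: W@(1,1) -> caps B=0 W=0
Move 5: B@(1,4) -> caps B=0 W=0
Move 6: W@(0,1) -> caps B=0 W=0
Move 7: B@(0,0) -> caps B=0 W=0
Move 8: W@(1,0) -> caps B=0 W=1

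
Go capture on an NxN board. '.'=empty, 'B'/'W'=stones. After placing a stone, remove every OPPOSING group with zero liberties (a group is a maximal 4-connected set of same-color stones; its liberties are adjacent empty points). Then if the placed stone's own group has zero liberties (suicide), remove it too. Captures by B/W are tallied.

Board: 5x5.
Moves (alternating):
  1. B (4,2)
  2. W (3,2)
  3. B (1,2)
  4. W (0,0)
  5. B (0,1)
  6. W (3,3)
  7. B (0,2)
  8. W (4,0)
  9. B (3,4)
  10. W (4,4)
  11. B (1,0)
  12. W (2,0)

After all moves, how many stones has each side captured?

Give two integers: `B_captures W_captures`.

Move 1: B@(4,2) -> caps B=0 W=0
Move 2: W@(3,2) -> caps B=0 W=0
Move 3: B@(1,2) -> caps B=0 W=0
Move 4: W@(0,0) -> caps B=0 W=0
Move 5: B@(0,1) -> caps B=0 W=0
Move 6: W@(3,3) -> caps B=0 W=0
Move 7: B@(0,2) -> caps B=0 W=0
Move 8: W@(4,0) -> caps B=0 W=0
Move 9: B@(3,4) -> caps B=0 W=0
Move 10: W@(4,4) -> caps B=0 W=0
Move 11: B@(1,0) -> caps B=1 W=0
Move 12: W@(2,0) -> caps B=1 W=0

Answer: 1 0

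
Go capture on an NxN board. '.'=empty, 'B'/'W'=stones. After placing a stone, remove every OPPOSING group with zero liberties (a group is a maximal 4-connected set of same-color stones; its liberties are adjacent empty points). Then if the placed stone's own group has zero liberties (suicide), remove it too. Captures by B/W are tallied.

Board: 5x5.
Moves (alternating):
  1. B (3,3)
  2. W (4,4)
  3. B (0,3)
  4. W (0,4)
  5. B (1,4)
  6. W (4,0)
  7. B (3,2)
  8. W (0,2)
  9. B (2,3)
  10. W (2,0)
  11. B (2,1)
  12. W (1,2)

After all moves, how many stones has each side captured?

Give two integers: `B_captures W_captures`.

Answer: 1 0

Derivation:
Move 1: B@(3,3) -> caps B=0 W=0
Move 2: W@(4,4) -> caps B=0 W=0
Move 3: B@(0,3) -> caps B=0 W=0
Move 4: W@(0,4) -> caps B=0 W=0
Move 5: B@(1,4) -> caps B=1 W=0
Move 6: W@(4,0) -> caps B=1 W=0
Move 7: B@(3,2) -> caps B=1 W=0
Move 8: W@(0,2) -> caps B=1 W=0
Move 9: B@(2,3) -> caps B=1 W=0
Move 10: W@(2,0) -> caps B=1 W=0
Move 11: B@(2,1) -> caps B=1 W=0
Move 12: W@(1,2) -> caps B=1 W=0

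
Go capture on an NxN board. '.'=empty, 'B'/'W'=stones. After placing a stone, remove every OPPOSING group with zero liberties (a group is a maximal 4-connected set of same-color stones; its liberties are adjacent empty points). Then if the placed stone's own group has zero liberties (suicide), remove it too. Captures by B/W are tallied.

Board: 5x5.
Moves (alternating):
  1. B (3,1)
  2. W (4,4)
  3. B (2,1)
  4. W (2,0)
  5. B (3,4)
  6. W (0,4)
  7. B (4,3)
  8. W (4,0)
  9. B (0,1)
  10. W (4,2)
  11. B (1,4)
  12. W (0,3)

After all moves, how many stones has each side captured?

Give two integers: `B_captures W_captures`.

Move 1: B@(3,1) -> caps B=0 W=0
Move 2: W@(4,4) -> caps B=0 W=0
Move 3: B@(2,1) -> caps B=0 W=0
Move 4: W@(2,0) -> caps B=0 W=0
Move 5: B@(3,4) -> caps B=0 W=0
Move 6: W@(0,4) -> caps B=0 W=0
Move 7: B@(4,3) -> caps B=1 W=0
Move 8: W@(4,0) -> caps B=1 W=0
Move 9: B@(0,1) -> caps B=1 W=0
Move 10: W@(4,2) -> caps B=1 W=0
Move 11: B@(1,4) -> caps B=1 W=0
Move 12: W@(0,3) -> caps B=1 W=0

Answer: 1 0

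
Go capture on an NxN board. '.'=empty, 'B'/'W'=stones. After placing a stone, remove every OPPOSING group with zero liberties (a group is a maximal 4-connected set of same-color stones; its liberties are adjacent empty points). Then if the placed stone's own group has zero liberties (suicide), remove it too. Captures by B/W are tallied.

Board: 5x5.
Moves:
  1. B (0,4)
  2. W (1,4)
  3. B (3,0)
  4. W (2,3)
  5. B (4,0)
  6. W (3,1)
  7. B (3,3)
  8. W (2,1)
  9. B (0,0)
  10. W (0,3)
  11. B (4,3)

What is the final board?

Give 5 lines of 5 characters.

Move 1: B@(0,4) -> caps B=0 W=0
Move 2: W@(1,4) -> caps B=0 W=0
Move 3: B@(3,0) -> caps B=0 W=0
Move 4: W@(2,3) -> caps B=0 W=0
Move 5: B@(4,0) -> caps B=0 W=0
Move 6: W@(3,1) -> caps B=0 W=0
Move 7: B@(3,3) -> caps B=0 W=0
Move 8: W@(2,1) -> caps B=0 W=0
Move 9: B@(0,0) -> caps B=0 W=0
Move 10: W@(0,3) -> caps B=0 W=1
Move 11: B@(4,3) -> caps B=0 W=1

Answer: B..W.
....W
.W.W.
BW.B.
B..B.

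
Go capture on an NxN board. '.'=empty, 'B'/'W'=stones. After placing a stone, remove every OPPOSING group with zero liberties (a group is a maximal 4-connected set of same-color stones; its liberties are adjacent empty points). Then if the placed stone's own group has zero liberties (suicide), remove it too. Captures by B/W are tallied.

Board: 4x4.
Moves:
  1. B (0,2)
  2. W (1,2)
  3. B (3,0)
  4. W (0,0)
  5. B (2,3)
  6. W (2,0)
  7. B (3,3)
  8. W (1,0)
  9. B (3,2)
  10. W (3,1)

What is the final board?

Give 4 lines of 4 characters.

Answer: W.B.
W.W.
W..B
.WBB

Derivation:
Move 1: B@(0,2) -> caps B=0 W=0
Move 2: W@(1,2) -> caps B=0 W=0
Move 3: B@(3,0) -> caps B=0 W=0
Move 4: W@(0,0) -> caps B=0 W=0
Move 5: B@(2,3) -> caps B=0 W=0
Move 6: W@(2,0) -> caps B=0 W=0
Move 7: B@(3,3) -> caps B=0 W=0
Move 8: W@(1,0) -> caps B=0 W=0
Move 9: B@(3,2) -> caps B=0 W=0
Move 10: W@(3,1) -> caps B=0 W=1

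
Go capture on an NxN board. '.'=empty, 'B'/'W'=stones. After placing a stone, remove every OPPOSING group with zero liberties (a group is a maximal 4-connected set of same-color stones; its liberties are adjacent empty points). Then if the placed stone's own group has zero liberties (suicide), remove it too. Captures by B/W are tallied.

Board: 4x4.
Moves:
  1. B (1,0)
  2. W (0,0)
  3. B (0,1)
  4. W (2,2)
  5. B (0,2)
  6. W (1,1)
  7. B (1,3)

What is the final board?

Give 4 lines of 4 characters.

Move 1: B@(1,0) -> caps B=0 W=0
Move 2: W@(0,0) -> caps B=0 W=0
Move 3: B@(0,1) -> caps B=1 W=0
Move 4: W@(2,2) -> caps B=1 W=0
Move 5: B@(0,2) -> caps B=1 W=0
Move 6: W@(1,1) -> caps B=1 W=0
Move 7: B@(1,3) -> caps B=1 W=0

Answer: .BB.
BW.B
..W.
....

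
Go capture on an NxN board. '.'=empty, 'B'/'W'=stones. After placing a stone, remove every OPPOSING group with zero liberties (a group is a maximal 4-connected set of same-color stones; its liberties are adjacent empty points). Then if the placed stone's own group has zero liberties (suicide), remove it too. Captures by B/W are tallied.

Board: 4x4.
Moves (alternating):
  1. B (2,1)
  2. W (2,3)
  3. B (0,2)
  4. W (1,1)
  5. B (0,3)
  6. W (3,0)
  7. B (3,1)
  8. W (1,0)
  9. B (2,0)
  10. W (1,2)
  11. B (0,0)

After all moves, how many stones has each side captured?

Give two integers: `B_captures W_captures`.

Move 1: B@(2,1) -> caps B=0 W=0
Move 2: W@(2,3) -> caps B=0 W=0
Move 3: B@(0,2) -> caps B=0 W=0
Move 4: W@(1,1) -> caps B=0 W=0
Move 5: B@(0,3) -> caps B=0 W=0
Move 6: W@(3,0) -> caps B=0 W=0
Move 7: B@(3,1) -> caps B=0 W=0
Move 8: W@(1,0) -> caps B=0 W=0
Move 9: B@(2,0) -> caps B=1 W=0
Move 10: W@(1,2) -> caps B=1 W=0
Move 11: B@(0,0) -> caps B=1 W=0

Answer: 1 0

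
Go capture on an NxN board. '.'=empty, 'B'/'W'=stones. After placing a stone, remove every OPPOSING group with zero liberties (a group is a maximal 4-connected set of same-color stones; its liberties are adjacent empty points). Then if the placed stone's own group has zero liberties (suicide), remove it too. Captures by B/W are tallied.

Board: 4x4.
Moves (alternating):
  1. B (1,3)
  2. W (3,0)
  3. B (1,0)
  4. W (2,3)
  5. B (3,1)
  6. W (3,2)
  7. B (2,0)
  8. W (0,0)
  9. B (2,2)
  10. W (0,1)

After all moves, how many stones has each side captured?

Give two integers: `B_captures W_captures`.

Answer: 1 0

Derivation:
Move 1: B@(1,3) -> caps B=0 W=0
Move 2: W@(3,0) -> caps B=0 W=0
Move 3: B@(1,0) -> caps B=0 W=0
Move 4: W@(2,3) -> caps B=0 W=0
Move 5: B@(3,1) -> caps B=0 W=0
Move 6: W@(3,2) -> caps B=0 W=0
Move 7: B@(2,0) -> caps B=1 W=0
Move 8: W@(0,0) -> caps B=1 W=0
Move 9: B@(2,2) -> caps B=1 W=0
Move 10: W@(0,1) -> caps B=1 W=0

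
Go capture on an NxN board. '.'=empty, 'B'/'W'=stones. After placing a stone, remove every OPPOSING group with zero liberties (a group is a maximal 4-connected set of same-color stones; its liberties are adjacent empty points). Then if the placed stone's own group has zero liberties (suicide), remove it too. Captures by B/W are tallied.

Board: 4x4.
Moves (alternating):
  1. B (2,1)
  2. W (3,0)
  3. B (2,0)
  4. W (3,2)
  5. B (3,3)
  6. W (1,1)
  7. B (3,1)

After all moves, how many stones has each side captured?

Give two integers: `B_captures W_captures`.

Answer: 1 0

Derivation:
Move 1: B@(2,1) -> caps B=0 W=0
Move 2: W@(3,0) -> caps B=0 W=0
Move 3: B@(2,0) -> caps B=0 W=0
Move 4: W@(3,2) -> caps B=0 W=0
Move 5: B@(3,3) -> caps B=0 W=0
Move 6: W@(1,1) -> caps B=0 W=0
Move 7: B@(3,1) -> caps B=1 W=0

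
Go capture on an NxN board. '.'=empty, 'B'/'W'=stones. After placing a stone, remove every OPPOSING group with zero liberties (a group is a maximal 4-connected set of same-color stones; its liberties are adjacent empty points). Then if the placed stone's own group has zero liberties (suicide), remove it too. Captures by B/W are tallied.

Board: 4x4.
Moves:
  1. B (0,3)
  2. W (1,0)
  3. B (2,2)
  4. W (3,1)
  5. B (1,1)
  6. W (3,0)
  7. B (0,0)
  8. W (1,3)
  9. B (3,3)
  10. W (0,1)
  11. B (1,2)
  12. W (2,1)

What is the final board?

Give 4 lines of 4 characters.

Move 1: B@(0,3) -> caps B=0 W=0
Move 2: W@(1,0) -> caps B=0 W=0
Move 3: B@(2,2) -> caps B=0 W=0
Move 4: W@(3,1) -> caps B=0 W=0
Move 5: B@(1,1) -> caps B=0 W=0
Move 6: W@(3,0) -> caps B=0 W=0
Move 7: B@(0,0) -> caps B=0 W=0
Move 8: W@(1,3) -> caps B=0 W=0
Move 9: B@(3,3) -> caps B=0 W=0
Move 10: W@(0,1) -> caps B=0 W=1
Move 11: B@(1,2) -> caps B=0 W=1
Move 12: W@(2,1) -> caps B=0 W=1

Answer: .W.B
WBBW
.WB.
WW.B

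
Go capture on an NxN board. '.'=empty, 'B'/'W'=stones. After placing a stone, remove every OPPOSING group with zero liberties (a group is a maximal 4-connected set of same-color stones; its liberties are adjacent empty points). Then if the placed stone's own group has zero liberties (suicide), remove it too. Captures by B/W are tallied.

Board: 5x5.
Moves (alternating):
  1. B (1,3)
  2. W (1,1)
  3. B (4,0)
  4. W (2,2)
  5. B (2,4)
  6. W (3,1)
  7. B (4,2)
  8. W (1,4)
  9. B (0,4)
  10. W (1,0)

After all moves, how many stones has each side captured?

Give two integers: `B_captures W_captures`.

Move 1: B@(1,3) -> caps B=0 W=0
Move 2: W@(1,1) -> caps B=0 W=0
Move 3: B@(4,0) -> caps B=0 W=0
Move 4: W@(2,2) -> caps B=0 W=0
Move 5: B@(2,4) -> caps B=0 W=0
Move 6: W@(3,1) -> caps B=0 W=0
Move 7: B@(4,2) -> caps B=0 W=0
Move 8: W@(1,4) -> caps B=0 W=0
Move 9: B@(0,4) -> caps B=1 W=0
Move 10: W@(1,0) -> caps B=1 W=0

Answer: 1 0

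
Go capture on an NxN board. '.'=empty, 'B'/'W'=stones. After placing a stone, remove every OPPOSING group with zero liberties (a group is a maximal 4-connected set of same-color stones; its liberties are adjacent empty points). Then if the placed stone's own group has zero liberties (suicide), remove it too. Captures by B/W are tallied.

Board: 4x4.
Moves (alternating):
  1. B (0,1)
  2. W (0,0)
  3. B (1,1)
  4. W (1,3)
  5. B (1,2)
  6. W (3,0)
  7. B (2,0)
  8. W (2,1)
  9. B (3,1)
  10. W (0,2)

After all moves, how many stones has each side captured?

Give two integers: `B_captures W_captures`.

Move 1: B@(0,1) -> caps B=0 W=0
Move 2: W@(0,0) -> caps B=0 W=0
Move 3: B@(1,1) -> caps B=0 W=0
Move 4: W@(1,3) -> caps B=0 W=0
Move 5: B@(1,2) -> caps B=0 W=0
Move 6: W@(3,0) -> caps B=0 W=0
Move 7: B@(2,0) -> caps B=0 W=0
Move 8: W@(2,1) -> caps B=0 W=0
Move 9: B@(3,1) -> caps B=1 W=0
Move 10: W@(0,2) -> caps B=1 W=0

Answer: 1 0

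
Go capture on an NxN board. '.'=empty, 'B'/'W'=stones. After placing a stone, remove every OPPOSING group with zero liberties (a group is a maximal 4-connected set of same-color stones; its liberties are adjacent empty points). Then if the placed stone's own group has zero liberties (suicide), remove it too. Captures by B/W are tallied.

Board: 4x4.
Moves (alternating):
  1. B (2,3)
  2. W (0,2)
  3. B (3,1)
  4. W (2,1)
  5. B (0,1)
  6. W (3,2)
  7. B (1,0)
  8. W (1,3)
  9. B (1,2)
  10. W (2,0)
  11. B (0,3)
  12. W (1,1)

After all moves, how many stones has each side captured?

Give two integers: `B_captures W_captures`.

Answer: 2 0

Derivation:
Move 1: B@(2,3) -> caps B=0 W=0
Move 2: W@(0,2) -> caps B=0 W=0
Move 3: B@(3,1) -> caps B=0 W=0
Move 4: W@(2,1) -> caps B=0 W=0
Move 5: B@(0,1) -> caps B=0 W=0
Move 6: W@(3,2) -> caps B=0 W=0
Move 7: B@(1,0) -> caps B=0 W=0
Move 8: W@(1,3) -> caps B=0 W=0
Move 9: B@(1,2) -> caps B=0 W=0
Move 10: W@(2,0) -> caps B=0 W=0
Move 11: B@(0,3) -> caps B=2 W=0
Move 12: W@(1,1) -> caps B=2 W=0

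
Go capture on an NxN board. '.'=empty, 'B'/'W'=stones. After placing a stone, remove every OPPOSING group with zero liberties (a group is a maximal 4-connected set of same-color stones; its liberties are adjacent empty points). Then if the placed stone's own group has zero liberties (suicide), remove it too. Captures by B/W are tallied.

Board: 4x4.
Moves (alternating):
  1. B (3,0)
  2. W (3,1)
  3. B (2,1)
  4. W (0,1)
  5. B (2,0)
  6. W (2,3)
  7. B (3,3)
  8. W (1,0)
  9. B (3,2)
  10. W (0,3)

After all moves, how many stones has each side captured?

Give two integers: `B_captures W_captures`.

Answer: 1 0

Derivation:
Move 1: B@(3,0) -> caps B=0 W=0
Move 2: W@(3,1) -> caps B=0 W=0
Move 3: B@(2,1) -> caps B=0 W=0
Move 4: W@(0,1) -> caps B=0 W=0
Move 5: B@(2,0) -> caps B=0 W=0
Move 6: W@(2,3) -> caps B=0 W=0
Move 7: B@(3,3) -> caps B=0 W=0
Move 8: W@(1,0) -> caps B=0 W=0
Move 9: B@(3,2) -> caps B=1 W=0
Move 10: W@(0,3) -> caps B=1 W=0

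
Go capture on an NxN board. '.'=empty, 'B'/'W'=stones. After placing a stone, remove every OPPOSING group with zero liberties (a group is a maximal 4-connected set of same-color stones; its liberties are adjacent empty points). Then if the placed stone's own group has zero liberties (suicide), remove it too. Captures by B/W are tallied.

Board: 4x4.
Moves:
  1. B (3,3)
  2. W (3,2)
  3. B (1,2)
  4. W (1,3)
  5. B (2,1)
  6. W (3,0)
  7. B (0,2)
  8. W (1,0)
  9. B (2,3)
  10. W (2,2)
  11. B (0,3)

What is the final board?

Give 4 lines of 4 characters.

Answer: ..BB
W.BW
.BW.
W.W.

Derivation:
Move 1: B@(3,3) -> caps B=0 W=0
Move 2: W@(3,2) -> caps B=0 W=0
Move 3: B@(1,2) -> caps B=0 W=0
Move 4: W@(1,3) -> caps B=0 W=0
Move 5: B@(2,1) -> caps B=0 W=0
Move 6: W@(3,0) -> caps B=0 W=0
Move 7: B@(0,2) -> caps B=0 W=0
Move 8: W@(1,0) -> caps B=0 W=0
Move 9: B@(2,3) -> caps B=0 W=0
Move 10: W@(2,2) -> caps B=0 W=2
Move 11: B@(0,3) -> caps B=0 W=2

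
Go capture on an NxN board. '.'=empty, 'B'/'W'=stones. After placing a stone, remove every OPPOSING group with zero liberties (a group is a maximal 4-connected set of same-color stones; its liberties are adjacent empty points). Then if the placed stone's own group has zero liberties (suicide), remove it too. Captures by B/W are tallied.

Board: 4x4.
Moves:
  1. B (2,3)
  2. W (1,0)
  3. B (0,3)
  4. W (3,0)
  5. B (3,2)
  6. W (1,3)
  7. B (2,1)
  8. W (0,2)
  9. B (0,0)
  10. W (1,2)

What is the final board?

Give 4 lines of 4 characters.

Move 1: B@(2,3) -> caps B=0 W=0
Move 2: W@(1,0) -> caps B=0 W=0
Move 3: B@(0,3) -> caps B=0 W=0
Move 4: W@(3,0) -> caps B=0 W=0
Move 5: B@(3,2) -> caps B=0 W=0
Move 6: W@(1,3) -> caps B=0 W=0
Move 7: B@(2,1) -> caps B=0 W=0
Move 8: W@(0,2) -> caps B=0 W=1
Move 9: B@(0,0) -> caps B=0 W=1
Move 10: W@(1,2) -> caps B=0 W=1

Answer: B.W.
W.WW
.B.B
W.B.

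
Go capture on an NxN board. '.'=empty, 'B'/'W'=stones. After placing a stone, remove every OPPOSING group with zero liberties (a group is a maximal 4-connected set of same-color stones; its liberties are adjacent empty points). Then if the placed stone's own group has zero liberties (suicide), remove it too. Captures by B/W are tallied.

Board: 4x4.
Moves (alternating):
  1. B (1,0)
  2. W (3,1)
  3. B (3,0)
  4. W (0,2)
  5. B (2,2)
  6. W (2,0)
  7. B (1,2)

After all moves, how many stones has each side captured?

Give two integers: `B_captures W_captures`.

Answer: 0 1

Derivation:
Move 1: B@(1,0) -> caps B=0 W=0
Move 2: W@(3,1) -> caps B=0 W=0
Move 3: B@(3,0) -> caps B=0 W=0
Move 4: W@(0,2) -> caps B=0 W=0
Move 5: B@(2,2) -> caps B=0 W=0
Move 6: W@(2,0) -> caps B=0 W=1
Move 7: B@(1,2) -> caps B=0 W=1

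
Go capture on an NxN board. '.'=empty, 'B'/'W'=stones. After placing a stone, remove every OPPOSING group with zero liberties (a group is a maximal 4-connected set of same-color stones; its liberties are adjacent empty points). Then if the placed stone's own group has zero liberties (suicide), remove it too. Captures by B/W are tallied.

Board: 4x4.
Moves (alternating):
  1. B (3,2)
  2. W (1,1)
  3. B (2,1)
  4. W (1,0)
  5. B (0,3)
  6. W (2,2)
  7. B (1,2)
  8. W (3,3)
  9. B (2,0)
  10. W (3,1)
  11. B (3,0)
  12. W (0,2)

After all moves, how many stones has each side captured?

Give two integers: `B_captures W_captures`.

Move 1: B@(3,2) -> caps B=0 W=0
Move 2: W@(1,1) -> caps B=0 W=0
Move 3: B@(2,1) -> caps B=0 W=0
Move 4: W@(1,0) -> caps B=0 W=0
Move 5: B@(0,3) -> caps B=0 W=0
Move 6: W@(2,2) -> caps B=0 W=0
Move 7: B@(1,2) -> caps B=0 W=0
Move 8: W@(3,3) -> caps B=0 W=0
Move 9: B@(2,0) -> caps B=0 W=0
Move 10: W@(3,1) -> caps B=0 W=1
Move 11: B@(3,0) -> caps B=0 W=1
Move 12: W@(0,2) -> caps B=0 W=1

Answer: 0 1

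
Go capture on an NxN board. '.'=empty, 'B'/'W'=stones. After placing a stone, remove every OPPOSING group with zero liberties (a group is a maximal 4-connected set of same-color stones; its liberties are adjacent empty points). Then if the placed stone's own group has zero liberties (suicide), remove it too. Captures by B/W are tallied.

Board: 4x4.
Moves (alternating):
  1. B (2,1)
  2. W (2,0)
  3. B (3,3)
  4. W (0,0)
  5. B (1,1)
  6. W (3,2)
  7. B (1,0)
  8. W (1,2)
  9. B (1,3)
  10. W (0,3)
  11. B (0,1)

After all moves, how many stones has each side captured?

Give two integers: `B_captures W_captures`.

Answer: 1 0

Derivation:
Move 1: B@(2,1) -> caps B=0 W=0
Move 2: W@(2,0) -> caps B=0 W=0
Move 3: B@(3,3) -> caps B=0 W=0
Move 4: W@(0,0) -> caps B=0 W=0
Move 5: B@(1,1) -> caps B=0 W=0
Move 6: W@(3,2) -> caps B=0 W=0
Move 7: B@(1,0) -> caps B=0 W=0
Move 8: W@(1,2) -> caps B=0 W=0
Move 9: B@(1,3) -> caps B=0 W=0
Move 10: W@(0,3) -> caps B=0 W=0
Move 11: B@(0,1) -> caps B=1 W=0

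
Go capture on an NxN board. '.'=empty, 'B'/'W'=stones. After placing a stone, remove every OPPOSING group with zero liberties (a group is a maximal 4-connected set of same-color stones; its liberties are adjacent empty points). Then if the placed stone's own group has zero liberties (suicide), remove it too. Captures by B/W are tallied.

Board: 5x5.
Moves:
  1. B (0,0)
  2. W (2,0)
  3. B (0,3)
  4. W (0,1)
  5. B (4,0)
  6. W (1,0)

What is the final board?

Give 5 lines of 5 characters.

Answer: .W.B.
W....
W....
.....
B....

Derivation:
Move 1: B@(0,0) -> caps B=0 W=0
Move 2: W@(2,0) -> caps B=0 W=0
Move 3: B@(0,3) -> caps B=0 W=0
Move 4: W@(0,1) -> caps B=0 W=0
Move 5: B@(4,0) -> caps B=0 W=0
Move 6: W@(1,0) -> caps B=0 W=1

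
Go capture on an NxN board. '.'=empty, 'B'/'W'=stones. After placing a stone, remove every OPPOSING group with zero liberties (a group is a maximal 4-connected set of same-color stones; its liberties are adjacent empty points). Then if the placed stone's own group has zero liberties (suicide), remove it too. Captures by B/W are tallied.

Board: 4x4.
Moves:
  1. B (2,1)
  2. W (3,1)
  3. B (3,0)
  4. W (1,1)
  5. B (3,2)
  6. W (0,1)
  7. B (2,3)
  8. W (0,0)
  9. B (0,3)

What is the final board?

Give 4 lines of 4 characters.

Move 1: B@(2,1) -> caps B=0 W=0
Move 2: W@(3,1) -> caps B=0 W=0
Move 3: B@(3,0) -> caps B=0 W=0
Move 4: W@(1,1) -> caps B=0 W=0
Move 5: B@(3,2) -> caps B=1 W=0
Move 6: W@(0,1) -> caps B=1 W=0
Move 7: B@(2,3) -> caps B=1 W=0
Move 8: W@(0,0) -> caps B=1 W=0
Move 9: B@(0,3) -> caps B=1 W=0

Answer: WW.B
.W..
.B.B
B.B.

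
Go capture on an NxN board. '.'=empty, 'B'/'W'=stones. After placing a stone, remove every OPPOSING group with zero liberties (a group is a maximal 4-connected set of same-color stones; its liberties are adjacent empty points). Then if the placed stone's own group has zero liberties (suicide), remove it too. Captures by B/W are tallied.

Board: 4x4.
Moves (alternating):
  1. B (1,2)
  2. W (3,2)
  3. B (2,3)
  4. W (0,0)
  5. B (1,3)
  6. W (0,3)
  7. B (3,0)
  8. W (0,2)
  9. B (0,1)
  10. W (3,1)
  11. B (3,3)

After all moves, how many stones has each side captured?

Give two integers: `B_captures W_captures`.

Answer: 2 0

Derivation:
Move 1: B@(1,2) -> caps B=0 W=0
Move 2: W@(3,2) -> caps B=0 W=0
Move 3: B@(2,3) -> caps B=0 W=0
Move 4: W@(0,0) -> caps B=0 W=0
Move 5: B@(1,3) -> caps B=0 W=0
Move 6: W@(0,3) -> caps B=0 W=0
Move 7: B@(3,0) -> caps B=0 W=0
Move 8: W@(0,2) -> caps B=0 W=0
Move 9: B@(0,1) -> caps B=2 W=0
Move 10: W@(3,1) -> caps B=2 W=0
Move 11: B@(3,3) -> caps B=2 W=0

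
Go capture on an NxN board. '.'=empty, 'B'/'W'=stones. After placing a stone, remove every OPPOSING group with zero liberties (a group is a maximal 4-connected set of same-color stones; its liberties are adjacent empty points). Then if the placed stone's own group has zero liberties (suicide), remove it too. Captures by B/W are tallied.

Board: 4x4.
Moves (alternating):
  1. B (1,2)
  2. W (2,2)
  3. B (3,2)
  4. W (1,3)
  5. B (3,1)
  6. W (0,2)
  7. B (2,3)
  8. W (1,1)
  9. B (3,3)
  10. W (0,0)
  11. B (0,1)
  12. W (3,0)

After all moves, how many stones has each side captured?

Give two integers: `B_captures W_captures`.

Move 1: B@(1,2) -> caps B=0 W=0
Move 2: W@(2,2) -> caps B=0 W=0
Move 3: B@(3,2) -> caps B=0 W=0
Move 4: W@(1,3) -> caps B=0 W=0
Move 5: B@(3,1) -> caps B=0 W=0
Move 6: W@(0,2) -> caps B=0 W=0
Move 7: B@(2,3) -> caps B=0 W=0
Move 8: W@(1,1) -> caps B=0 W=1
Move 9: B@(3,3) -> caps B=0 W=1
Move 10: W@(0,0) -> caps B=0 W=1
Move 11: B@(0,1) -> caps B=0 W=1
Move 12: W@(3,0) -> caps B=0 W=1

Answer: 0 1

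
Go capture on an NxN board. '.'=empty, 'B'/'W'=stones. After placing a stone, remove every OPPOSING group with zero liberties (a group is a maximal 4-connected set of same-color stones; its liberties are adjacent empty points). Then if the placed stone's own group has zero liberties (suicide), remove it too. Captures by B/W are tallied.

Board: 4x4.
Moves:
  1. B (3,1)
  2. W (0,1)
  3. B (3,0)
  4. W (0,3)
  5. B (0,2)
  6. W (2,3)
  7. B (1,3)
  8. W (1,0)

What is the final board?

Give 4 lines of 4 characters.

Move 1: B@(3,1) -> caps B=0 W=0
Move 2: W@(0,1) -> caps B=0 W=0
Move 3: B@(3,0) -> caps B=0 W=0
Move 4: W@(0,3) -> caps B=0 W=0
Move 5: B@(0,2) -> caps B=0 W=0
Move 6: W@(2,3) -> caps B=0 W=0
Move 7: B@(1,3) -> caps B=1 W=0
Move 8: W@(1,0) -> caps B=1 W=0

Answer: .WB.
W..B
...W
BB..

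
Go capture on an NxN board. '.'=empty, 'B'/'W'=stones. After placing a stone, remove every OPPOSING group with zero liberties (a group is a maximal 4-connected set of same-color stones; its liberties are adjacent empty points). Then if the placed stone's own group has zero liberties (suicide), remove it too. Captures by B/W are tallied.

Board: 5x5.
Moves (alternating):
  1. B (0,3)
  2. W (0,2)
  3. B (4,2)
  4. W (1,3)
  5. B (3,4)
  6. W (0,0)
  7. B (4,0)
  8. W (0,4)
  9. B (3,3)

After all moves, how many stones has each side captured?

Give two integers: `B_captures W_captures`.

Move 1: B@(0,3) -> caps B=0 W=0
Move 2: W@(0,2) -> caps B=0 W=0
Move 3: B@(4,2) -> caps B=0 W=0
Move 4: W@(1,3) -> caps B=0 W=0
Move 5: B@(3,4) -> caps B=0 W=0
Move 6: W@(0,0) -> caps B=0 W=0
Move 7: B@(4,0) -> caps B=0 W=0
Move 8: W@(0,4) -> caps B=0 W=1
Move 9: B@(3,3) -> caps B=0 W=1

Answer: 0 1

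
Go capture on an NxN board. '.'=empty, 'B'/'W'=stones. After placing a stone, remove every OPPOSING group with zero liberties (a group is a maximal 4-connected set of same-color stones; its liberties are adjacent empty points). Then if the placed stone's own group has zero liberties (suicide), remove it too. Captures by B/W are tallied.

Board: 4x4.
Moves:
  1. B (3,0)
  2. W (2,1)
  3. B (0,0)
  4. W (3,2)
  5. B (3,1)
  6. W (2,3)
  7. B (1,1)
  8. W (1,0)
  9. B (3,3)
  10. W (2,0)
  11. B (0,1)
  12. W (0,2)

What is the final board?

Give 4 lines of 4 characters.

Move 1: B@(3,0) -> caps B=0 W=0
Move 2: W@(2,1) -> caps B=0 W=0
Move 3: B@(0,0) -> caps B=0 W=0
Move 4: W@(3,2) -> caps B=0 W=0
Move 5: B@(3,1) -> caps B=0 W=0
Move 6: W@(2,3) -> caps B=0 W=0
Move 7: B@(1,1) -> caps B=0 W=0
Move 8: W@(1,0) -> caps B=0 W=0
Move 9: B@(3,3) -> caps B=0 W=0
Move 10: W@(2,0) -> caps B=0 W=2
Move 11: B@(0,1) -> caps B=0 W=2
Move 12: W@(0,2) -> caps B=0 W=2

Answer: BBW.
WB..
WW.W
..W.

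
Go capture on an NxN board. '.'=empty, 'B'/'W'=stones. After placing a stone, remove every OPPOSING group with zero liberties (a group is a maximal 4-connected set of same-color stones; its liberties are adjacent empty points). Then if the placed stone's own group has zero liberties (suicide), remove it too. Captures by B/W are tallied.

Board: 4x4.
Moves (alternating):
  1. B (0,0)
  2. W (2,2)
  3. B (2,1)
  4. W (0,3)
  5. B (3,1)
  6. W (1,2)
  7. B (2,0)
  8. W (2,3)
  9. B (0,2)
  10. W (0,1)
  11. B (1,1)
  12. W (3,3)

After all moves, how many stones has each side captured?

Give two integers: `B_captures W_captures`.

Move 1: B@(0,0) -> caps B=0 W=0
Move 2: W@(2,2) -> caps B=0 W=0
Move 3: B@(2,1) -> caps B=0 W=0
Move 4: W@(0,3) -> caps B=0 W=0
Move 5: B@(3,1) -> caps B=0 W=0
Move 6: W@(1,2) -> caps B=0 W=0
Move 7: B@(2,0) -> caps B=0 W=0
Move 8: W@(2,3) -> caps B=0 W=0
Move 9: B@(0,2) -> caps B=0 W=0
Move 10: W@(0,1) -> caps B=0 W=1
Move 11: B@(1,1) -> caps B=0 W=1
Move 12: W@(3,3) -> caps B=0 W=1

Answer: 0 1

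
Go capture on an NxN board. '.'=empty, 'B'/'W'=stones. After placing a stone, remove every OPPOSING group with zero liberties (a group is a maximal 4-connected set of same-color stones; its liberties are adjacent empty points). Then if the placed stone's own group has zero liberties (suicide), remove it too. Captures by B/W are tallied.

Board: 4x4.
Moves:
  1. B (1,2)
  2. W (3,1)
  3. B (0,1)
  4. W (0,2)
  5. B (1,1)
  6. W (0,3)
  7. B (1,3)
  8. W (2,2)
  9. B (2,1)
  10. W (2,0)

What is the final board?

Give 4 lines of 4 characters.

Move 1: B@(1,2) -> caps B=0 W=0
Move 2: W@(3,1) -> caps B=0 W=0
Move 3: B@(0,1) -> caps B=0 W=0
Move 4: W@(0,2) -> caps B=0 W=0
Move 5: B@(1,1) -> caps B=0 W=0
Move 6: W@(0,3) -> caps B=0 W=0
Move 7: B@(1,3) -> caps B=2 W=0
Move 8: W@(2,2) -> caps B=2 W=0
Move 9: B@(2,1) -> caps B=2 W=0
Move 10: W@(2,0) -> caps B=2 W=0

Answer: .B..
.BBB
WBW.
.W..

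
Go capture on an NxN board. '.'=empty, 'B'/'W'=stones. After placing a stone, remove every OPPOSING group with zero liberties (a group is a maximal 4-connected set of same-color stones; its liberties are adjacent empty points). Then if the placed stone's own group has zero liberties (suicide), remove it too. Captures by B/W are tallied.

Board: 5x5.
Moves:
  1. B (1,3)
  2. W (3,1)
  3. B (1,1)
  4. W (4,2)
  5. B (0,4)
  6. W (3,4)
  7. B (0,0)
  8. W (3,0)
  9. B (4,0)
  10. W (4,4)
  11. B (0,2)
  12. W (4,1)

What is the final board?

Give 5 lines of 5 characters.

Move 1: B@(1,3) -> caps B=0 W=0
Move 2: W@(3,1) -> caps B=0 W=0
Move 3: B@(1,1) -> caps B=0 W=0
Move 4: W@(4,2) -> caps B=0 W=0
Move 5: B@(0,4) -> caps B=0 W=0
Move 6: W@(3,4) -> caps B=0 W=0
Move 7: B@(0,0) -> caps B=0 W=0
Move 8: W@(3,0) -> caps B=0 W=0
Move 9: B@(4,0) -> caps B=0 W=0
Move 10: W@(4,4) -> caps B=0 W=0
Move 11: B@(0,2) -> caps B=0 W=0
Move 12: W@(4,1) -> caps B=0 W=1

Answer: B.B.B
.B.B.
.....
WW..W
.WW.W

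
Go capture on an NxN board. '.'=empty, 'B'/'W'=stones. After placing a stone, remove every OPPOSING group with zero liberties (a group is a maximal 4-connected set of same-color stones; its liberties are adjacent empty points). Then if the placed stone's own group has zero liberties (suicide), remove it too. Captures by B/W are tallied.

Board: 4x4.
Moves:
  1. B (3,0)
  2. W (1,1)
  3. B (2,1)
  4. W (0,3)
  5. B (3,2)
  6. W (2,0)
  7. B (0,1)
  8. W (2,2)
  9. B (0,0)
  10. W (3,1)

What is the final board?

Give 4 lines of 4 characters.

Move 1: B@(3,0) -> caps B=0 W=0
Move 2: W@(1,1) -> caps B=0 W=0
Move 3: B@(2,1) -> caps B=0 W=0
Move 4: W@(0,3) -> caps B=0 W=0
Move 5: B@(3,2) -> caps B=0 W=0
Move 6: W@(2,0) -> caps B=0 W=0
Move 7: B@(0,1) -> caps B=0 W=0
Move 8: W@(2,2) -> caps B=0 W=0
Move 9: B@(0,0) -> caps B=0 W=0
Move 10: W@(3,1) -> caps B=0 W=2

Answer: BB.W
.W..
W.W.
.WB.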